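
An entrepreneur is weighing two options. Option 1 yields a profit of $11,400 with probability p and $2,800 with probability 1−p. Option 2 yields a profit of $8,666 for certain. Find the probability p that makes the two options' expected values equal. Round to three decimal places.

p·11400 + (1−p)·2800 = 8666
8600p + 2800 = 8666
p = (8666 − 2800) / 8600

p = 0.682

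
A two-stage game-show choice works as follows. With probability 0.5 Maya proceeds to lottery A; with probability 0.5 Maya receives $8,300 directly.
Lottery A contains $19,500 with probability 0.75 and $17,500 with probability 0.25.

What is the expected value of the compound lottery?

$13,650

EV(A) = 0.75 × 19500 + 0.25 × 17500 = 14625 + 4375 = 19000
Branch B: 8300 (certain)
Overall = 0.5 × 19000 + 0.5 × 8300 = 9500 + 4150 = 13650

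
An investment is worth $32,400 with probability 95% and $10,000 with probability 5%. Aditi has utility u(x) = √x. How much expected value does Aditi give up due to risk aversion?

$304

E[u] = 0.95·√32400 + 0.05·√10000 = 0.95·180 + 0.05·100 = 176
CE = (176)² = 30976
Risk premium = EV − CE = 31280 − 30976 = 304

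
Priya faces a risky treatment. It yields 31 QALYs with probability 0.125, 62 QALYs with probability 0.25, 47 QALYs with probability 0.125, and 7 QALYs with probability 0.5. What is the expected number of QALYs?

EV = 0.125 × 31 + 0.25 × 62 + 0.125 × 47 + 0.5 × 7 = 3.875 + 15.5 + 5.875 + 3.5 = 28.75

28.75 QALYs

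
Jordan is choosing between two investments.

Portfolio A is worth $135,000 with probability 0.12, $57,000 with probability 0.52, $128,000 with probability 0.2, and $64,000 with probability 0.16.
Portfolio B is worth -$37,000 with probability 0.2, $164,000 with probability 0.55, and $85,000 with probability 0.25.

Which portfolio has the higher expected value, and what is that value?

Portfolio A = 0.12 × 135000 + 0.52 × 57000 + 0.2 × 128000 + 0.16 × 64000 = 16200 + 29640 + 25600 + 10240 = 81680
Portfolio B = 0.2 × (-37000) + 0.55 × 164000 + 0.25 × 85000 = -7400 + 90200 + 21250 = 104050

Portfolio B ($104,050)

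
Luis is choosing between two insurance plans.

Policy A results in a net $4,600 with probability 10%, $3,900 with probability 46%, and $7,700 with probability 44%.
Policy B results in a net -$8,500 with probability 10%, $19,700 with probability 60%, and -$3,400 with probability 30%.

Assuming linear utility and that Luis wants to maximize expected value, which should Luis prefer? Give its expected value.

Policy B ($9,950)

Policy A = 0.1 × 4600 + 0.46 × 3900 + 0.44 × 7700 = 460 + 1794 + 3388 = 5642
Policy B = 0.1 × (-8500) + 0.6 × 19700 + 0.3 × (-3400) = -850 + 11820 − 1020 = 9950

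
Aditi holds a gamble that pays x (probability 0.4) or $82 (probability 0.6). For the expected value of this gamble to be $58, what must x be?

0.4·x + 0.6·82 = 58
0.4·x = 58 − 49.2 = 8.8
x = 8.8 / 0.4 = 22

x = $22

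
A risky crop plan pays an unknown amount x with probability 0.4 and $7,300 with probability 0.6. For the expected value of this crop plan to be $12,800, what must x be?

0.4·x + 0.6·7300 = 12800
0.4·x = 12800 − 4380 = 8420
x = 8420 / 0.4 = 21050

x = $21,050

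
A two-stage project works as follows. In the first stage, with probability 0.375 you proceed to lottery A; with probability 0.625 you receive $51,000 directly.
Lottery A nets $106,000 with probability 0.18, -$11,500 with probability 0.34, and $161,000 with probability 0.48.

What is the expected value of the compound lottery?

$66,543.75

EV(A) = 0.18 × 106000 + 0.34 × (-11500) + 0.48 × 161000 = 19080 − 3910 + 77280 = 92450
Branch B: 51000 (certain)
Overall = 0.375 × 92450 + 0.625 × 51000 = 34668.75 + 31875 = 66543.75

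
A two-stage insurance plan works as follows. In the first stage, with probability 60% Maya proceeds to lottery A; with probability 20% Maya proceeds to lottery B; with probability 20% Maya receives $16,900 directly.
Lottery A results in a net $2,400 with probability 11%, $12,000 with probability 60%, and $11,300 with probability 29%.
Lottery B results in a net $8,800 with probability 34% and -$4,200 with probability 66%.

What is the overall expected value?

$9,868.60

EV(A) = 0.11 × 2400 + 0.6 × 12000 + 0.29 × 11300 = 264 + 7200 + 3277 = 10741
EV(B) = 0.34 × 8800 + 0.66 × (-4200) = 2992 − 2772 = 220
Branch C: 16900 (certain)
Overall = 0.6 × 10741 + 0.2 × 220 + 0.2 × 16900 = 6444.6 + 44 + 3380 = 9868.6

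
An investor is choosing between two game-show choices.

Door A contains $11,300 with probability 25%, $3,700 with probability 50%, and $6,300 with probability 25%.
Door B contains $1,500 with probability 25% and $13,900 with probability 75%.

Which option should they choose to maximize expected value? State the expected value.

Door A = 0.25 × 11300 + 0.5 × 3700 + 0.25 × 6300 = 2825 + 1850 + 1575 = 6250
Door B = 0.25 × 1500 + 0.75 × 13900 = 375 + 10425 = 10800

Door B ($10,800)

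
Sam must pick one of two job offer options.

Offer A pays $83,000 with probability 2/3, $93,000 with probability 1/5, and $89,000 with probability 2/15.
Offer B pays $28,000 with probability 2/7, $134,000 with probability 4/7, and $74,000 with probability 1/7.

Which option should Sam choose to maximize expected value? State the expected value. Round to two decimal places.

Offer A = 2/3 × 83000 + 1/5 × 93000 + 2/15 × 89000 = 55333.3333 + 18600 + 11866.6667 = 85800
Offer B = 2/7 × 28000 + 4/7 × 134000 + 1/7 × 74000 = 8000 + 76571.4286 + 10571.4286 = 95142.8571

Offer B ($95,142.86)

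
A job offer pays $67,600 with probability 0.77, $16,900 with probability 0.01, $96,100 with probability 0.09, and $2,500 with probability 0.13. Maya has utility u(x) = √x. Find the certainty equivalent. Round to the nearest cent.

$55,648.81

E[u] = 0.77·√67600 + 0.01·√16900 + 0.09·√96100 + 0.13·√2500 = 0.77·260 + 0.01·130 + 0.09·310 + 0.13·50 = 235.9
CE = (235.9)² = 55648.81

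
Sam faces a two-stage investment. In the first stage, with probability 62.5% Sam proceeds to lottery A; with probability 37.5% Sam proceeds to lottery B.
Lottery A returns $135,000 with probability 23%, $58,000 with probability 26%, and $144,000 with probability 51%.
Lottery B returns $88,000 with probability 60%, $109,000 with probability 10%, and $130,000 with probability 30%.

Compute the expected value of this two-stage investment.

$113,243.75

EV(A) = 0.23 × 135000 + 0.26 × 58000 + 0.51 × 144000 = 31050 + 15080 + 73440 = 119570
EV(B) = 0.6 × 88000 + 0.1 × 109000 + 0.3 × 130000 = 52800 + 10900 + 39000 = 102700
Overall = 0.625 × 119570 + 0.375 × 102700 = 74731.25 + 38512.5 = 113243.75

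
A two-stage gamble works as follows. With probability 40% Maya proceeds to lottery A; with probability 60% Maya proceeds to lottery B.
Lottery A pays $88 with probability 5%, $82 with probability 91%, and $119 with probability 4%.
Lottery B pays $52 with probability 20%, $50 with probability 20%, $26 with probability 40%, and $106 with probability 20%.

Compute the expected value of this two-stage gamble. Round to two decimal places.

$64.71

EV(A) = 0.05 × 88 + 0.91 × 82 + 0.04 × 119 = 4.4 + 74.62 + 4.76 = 83.78
EV(B) = 0.2 × 52 + 0.2 × 50 + 0.4 × 26 + 0.2 × 106 = 10.4 + 10 + 10.4 + 21.2 = 52
Overall = 0.4 × 83.78 + 0.6 × 52 = 33.512 + 31.2 = 64.712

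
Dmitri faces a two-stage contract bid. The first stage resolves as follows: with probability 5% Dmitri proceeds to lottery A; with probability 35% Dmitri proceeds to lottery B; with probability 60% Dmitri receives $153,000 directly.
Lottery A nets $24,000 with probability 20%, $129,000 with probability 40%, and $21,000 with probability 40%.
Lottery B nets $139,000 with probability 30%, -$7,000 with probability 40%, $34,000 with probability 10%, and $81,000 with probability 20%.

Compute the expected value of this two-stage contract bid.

EV(A) = 0.2 × 24000 + 0.4 × 129000 + 0.4 × 21000 = 4800 + 51600 + 8400 = 64800
EV(B) = 0.3 × 139000 + 0.4 × (-7000) + 0.1 × 34000 + 0.2 × 81000 = 41700 − 2800 + 3400 + 16200 = 58500
Branch C: 153000 (certain)
Overall = 0.05 × 64800 + 0.35 × 58500 + 0.6 × 153000 = 3240 + 20475 + 91800 = 115515

$115,515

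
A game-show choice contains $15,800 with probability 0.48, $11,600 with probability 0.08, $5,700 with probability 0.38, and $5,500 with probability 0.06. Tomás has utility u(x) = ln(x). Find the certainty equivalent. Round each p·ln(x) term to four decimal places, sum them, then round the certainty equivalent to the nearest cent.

E[u] = 0.48·ln(15800) + 0.08·ln(11600) + 0.38·ln(5700) + 0.06·ln(5500) = 4.6405 + 0.7487 + 3.2863 + 0.5168 = 9.1923
CE = e^9.1923 ≈ 9821.21

$9,821.21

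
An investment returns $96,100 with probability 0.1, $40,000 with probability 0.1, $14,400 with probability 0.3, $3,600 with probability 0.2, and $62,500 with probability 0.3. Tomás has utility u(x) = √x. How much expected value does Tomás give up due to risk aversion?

$7,124

E[u] = 0.1·√96100 + 0.1·√40000 + 0.3·√14400 + 0.2·√3600 + 0.3·√62500 = 0.1·310 + 0.1·200 + 0.3·120 + 0.2·60 + 0.3·250 = 174
CE = (174)² = 30276
Risk premium = EV − CE = 37400 − 30276 = 7124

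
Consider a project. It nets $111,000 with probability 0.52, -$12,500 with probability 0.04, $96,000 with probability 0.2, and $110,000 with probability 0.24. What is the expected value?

$102,820

EV = 0.52 × 111000 + 0.04 × (-12500) + 0.2 × 96000 + 0.24 × 110000 = 57720 − 500 + 19200 + 26400 = 102820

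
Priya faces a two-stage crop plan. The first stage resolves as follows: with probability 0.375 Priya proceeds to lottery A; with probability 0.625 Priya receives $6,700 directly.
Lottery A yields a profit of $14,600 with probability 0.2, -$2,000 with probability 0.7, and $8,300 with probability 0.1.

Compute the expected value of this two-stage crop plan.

EV(A) = 0.2 × 14600 + 0.7 × (-2000) + 0.1 × 8300 = 2920 − 1400 + 830 = 2350
Branch B: 6700 (certain)
Overall = 0.375 × 2350 + 0.625 × 6700 = 881.25 + 4187.5 = 5068.75

$5,068.75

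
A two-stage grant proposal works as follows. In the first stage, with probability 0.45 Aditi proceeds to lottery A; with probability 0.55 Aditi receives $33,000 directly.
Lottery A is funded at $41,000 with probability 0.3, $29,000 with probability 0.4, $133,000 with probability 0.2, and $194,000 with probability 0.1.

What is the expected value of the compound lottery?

$49,605

EV(A) = 0.3 × 41000 + 0.4 × 29000 + 0.2 × 133000 + 0.1 × 194000 = 12300 + 11600 + 26600 + 19400 = 69900
Branch B: 33000 (certain)
Overall = 0.45 × 69900 + 0.55 × 33000 = 31455 + 18150 = 49605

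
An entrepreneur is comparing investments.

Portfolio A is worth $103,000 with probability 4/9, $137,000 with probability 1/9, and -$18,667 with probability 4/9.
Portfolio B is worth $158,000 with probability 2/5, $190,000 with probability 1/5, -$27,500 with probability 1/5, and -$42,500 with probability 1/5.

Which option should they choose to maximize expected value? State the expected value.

Portfolio A = 4/9 × 103000 + 1/9 × 137000 + 4/9 × (-18667) = 45777.7778 + 15222.2222 − 8296.4444 = 52703.5556
Portfolio B = 2/5 × 158000 + 1/5 × 190000 + 1/5 × (-27500) + 1/5 × (-42500) = 63200 + 38000 − 5500 − 8500 = 87200

Portfolio B ($87,200)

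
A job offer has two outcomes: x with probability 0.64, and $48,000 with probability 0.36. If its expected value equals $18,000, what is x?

0.64·x + 0.36·48000 = 18000
0.64·x = 18000 − 17280 = 720
x = 720 / 0.64 = 1125

x = $1,125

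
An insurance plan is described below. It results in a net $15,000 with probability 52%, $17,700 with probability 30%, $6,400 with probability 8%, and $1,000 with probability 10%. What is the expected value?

$13,722

EV = 0.52 × 15000 + 0.3 × 17700 + 0.08 × 6400 + 0.1 × 1000 = 7800 + 5310 + 512 + 100 = 13722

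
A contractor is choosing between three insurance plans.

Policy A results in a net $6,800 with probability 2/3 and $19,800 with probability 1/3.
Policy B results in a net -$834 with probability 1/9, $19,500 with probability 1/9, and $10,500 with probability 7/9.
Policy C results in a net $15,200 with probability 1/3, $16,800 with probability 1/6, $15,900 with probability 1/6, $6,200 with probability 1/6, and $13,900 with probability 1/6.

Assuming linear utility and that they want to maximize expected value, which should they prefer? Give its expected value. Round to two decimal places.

Policy C ($13,866.67)

Policy A = 2/3 × 6800 + 1/3 × 19800 = 4533.3333 + 6600 = 11133.3333
Policy B = 1/9 × (-834) + 1/9 × 19500 + 7/9 × 10500 = -92.6667 + 2166.6667 + 8166.6667 = 10240.6667
Policy C = 1/3 × 15200 + 1/6 × 16800 + 1/6 × 15900 + 1/6 × 6200 + 1/6 × 13900 = 5066.6667 + 2800 + 2650 + 1033.3333 + 2316.6667 = 13866.6667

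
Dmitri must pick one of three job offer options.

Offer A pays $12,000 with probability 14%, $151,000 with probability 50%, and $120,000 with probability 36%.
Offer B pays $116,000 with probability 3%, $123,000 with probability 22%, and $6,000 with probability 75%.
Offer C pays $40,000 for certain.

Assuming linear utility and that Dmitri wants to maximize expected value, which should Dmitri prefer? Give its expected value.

Offer A ($120,380)

Offer A = 0.14 × 12000 + 0.5 × 151000 + 0.36 × 120000 = 1680 + 75500 + 43200 = 120380
Offer B = 0.03 × 116000 + 0.22 × 123000 + 0.75 × 6000 = 3480 + 27060 + 4500 = 35040
Offer C: 40000 (certain)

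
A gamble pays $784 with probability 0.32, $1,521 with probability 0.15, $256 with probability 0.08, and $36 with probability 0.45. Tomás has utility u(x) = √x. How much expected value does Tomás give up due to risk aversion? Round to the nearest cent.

$162.65

E[u] = 0.32·√784 + 0.15·√1521 + 0.08·√256 + 0.45·√36 = 0.32·28 + 0.15·39 + 0.08·16 + 0.45·6 = 18.79
CE = (18.79)² = 353.0641
Risk premium = EV − CE = 515.71 − 353.0641 = 162.6459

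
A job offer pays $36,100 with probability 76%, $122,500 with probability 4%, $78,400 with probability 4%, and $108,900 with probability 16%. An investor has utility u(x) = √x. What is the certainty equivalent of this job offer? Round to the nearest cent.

$49,461.76

E[u] = 0.76·√36100 + 0.04·√122500 + 0.04·√78400 + 0.16·√108900 = 0.76·190 + 0.04·350 + 0.04·280 + 0.16·330 = 222.4
CE = (222.4)² = 49461.76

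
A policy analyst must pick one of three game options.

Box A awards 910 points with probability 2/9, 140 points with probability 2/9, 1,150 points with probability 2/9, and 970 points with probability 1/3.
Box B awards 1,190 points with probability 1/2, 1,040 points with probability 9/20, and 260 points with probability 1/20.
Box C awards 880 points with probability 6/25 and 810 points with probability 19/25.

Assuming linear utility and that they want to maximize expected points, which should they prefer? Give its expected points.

Box B (1,076 points)

Box A = 2/9 × 910 + 2/9 × 140 + 2/9 × 1150 + 1/3 × 970 = 202.2222 + 31.1111 + 255.5556 + 323.3333 = 812.2222
Box B = 1/2 × 1190 + 9/20 × 1040 + 1/20 × 260 = 595 + 468 + 13 = 1076
Box C = 6/25 × 880 + 19/25 × 810 = 211.2 + 615.6 = 826.8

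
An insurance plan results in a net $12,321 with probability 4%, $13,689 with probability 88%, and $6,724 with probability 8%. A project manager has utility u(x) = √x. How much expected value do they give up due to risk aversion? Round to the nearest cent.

E[u] = 0.04·√12321 + 0.88·√13689 + 0.08·√6724 = 0.04·111 + 0.88·117 + 0.08·82 = 113.96
CE = (113.96)² = 12986.8816
Risk premium = EV − CE = 13077.08 − 12986.8816 = 90.1984

$90.20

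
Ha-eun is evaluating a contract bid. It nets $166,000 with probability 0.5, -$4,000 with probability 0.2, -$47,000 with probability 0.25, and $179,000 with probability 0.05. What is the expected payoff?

EV = 0.5 × 166000 + 0.2 × (-4000) + 0.25 × (-47000) + 0.05 × 179000 = 83000 − 800 − 11750 + 8950 = 79400

$79,400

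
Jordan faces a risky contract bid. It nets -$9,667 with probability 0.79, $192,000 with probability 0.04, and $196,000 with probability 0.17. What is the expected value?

$33,363.07

EV = 0.79 × (-9667) + 0.04 × 192000 + 0.17 × 196000 = -7636.93 + 7680 + 33320 = 33363.07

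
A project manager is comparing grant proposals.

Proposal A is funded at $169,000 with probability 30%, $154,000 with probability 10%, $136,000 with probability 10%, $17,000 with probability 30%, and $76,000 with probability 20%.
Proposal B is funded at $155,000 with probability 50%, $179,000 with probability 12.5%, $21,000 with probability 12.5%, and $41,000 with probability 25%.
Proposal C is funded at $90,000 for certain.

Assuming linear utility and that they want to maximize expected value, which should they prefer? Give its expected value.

Proposal A = 0.3 × 169000 + 0.1 × 154000 + 0.1 × 136000 + 0.3 × 17000 + 0.2 × 76000 = 50700 + 15400 + 13600 + 5100 + 15200 = 100000
Proposal B = 0.5 × 155000 + 0.125 × 179000 + 0.125 × 21000 + 0.25 × 41000 = 77500 + 22375 + 2625 + 10250 = 112750
Proposal C: 90000 (certain)

Proposal B ($112,750)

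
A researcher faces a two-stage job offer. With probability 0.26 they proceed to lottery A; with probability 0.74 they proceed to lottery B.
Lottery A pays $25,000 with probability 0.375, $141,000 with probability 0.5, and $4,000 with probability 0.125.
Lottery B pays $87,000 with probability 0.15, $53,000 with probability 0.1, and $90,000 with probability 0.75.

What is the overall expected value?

EV(A) = 0.375 × 25000 + 0.5 × 141000 + 0.125 × 4000 = 9375 + 70500 + 500 = 80375
EV(B) = 0.15 × 87000 + 0.1 × 53000 + 0.75 × 90000 = 13050 + 5300 + 67500 = 85850
Overall = 0.26 × 80375 + 0.74 × 85850 = 20897.5 + 63529 = 84426.5

$84,426.50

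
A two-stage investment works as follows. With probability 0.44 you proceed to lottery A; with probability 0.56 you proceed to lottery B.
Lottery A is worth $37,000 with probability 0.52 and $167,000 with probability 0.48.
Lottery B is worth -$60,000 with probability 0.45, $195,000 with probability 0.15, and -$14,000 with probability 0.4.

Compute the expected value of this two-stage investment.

$41,860

EV(A) = 0.52 × 37000 + 0.48 × 167000 = 19240 + 80160 = 99400
EV(B) = 0.45 × (-60000) + 0.15 × 195000 + 0.4 × (-14000) = -27000 + 29250 − 5600 = -3350
Overall = 0.44 × 99400 + 0.56 × (-3350) = 43736 − 1876 = 41860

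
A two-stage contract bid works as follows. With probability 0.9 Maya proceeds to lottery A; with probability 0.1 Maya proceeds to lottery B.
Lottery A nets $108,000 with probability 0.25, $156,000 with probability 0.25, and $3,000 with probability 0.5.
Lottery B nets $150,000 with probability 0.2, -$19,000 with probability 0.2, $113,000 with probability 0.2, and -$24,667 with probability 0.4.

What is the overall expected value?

$64,643.32

EV(A) = 0.25 × 108000 + 0.25 × 156000 + 0.5 × 3000 = 27000 + 39000 + 1500 = 67500
EV(B) = 0.2 × 150000 + 0.2 × (-19000) + 0.2 × 113000 + 0.4 × (-24667) = 30000 − 3800 + 22600 − 9866.8 = 38933.2
Overall = 0.9 × 67500 + 0.1 × 38933.2 = 60750 + 3893.32 = 64643.32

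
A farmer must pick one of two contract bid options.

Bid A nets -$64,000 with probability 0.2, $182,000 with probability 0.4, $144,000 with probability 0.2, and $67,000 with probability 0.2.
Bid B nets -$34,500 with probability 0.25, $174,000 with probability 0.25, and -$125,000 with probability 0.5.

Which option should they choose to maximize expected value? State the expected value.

Bid A = 0.2 × (-64000) + 0.4 × 182000 + 0.2 × 144000 + 0.2 × 67000 = -12800 + 72800 + 28800 + 13400 = 102200
Bid B = 0.25 × (-34500) + 0.25 × 174000 + 0.5 × (-125000) = -8625 + 43500 − 62500 = -27625

Bid A ($102,200)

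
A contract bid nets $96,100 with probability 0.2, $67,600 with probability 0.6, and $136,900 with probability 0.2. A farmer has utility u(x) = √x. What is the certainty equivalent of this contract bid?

E[u] = 0.2·√96100 + 0.6·√67600 + 0.2·√136900 = 0.2·310 + 0.6·260 + 0.2·370 = 292
CE = (292)² = 85264

$85,264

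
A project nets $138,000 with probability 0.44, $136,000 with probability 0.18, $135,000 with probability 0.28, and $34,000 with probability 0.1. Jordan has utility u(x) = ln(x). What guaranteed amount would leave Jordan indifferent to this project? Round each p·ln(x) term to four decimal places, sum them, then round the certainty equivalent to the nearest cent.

E[u] = 0.44·ln(138000) + 0.18·ln(136000) + 0.28·ln(135000) + 0.1·ln(34000) = 5.2074 + 2.1277 + 3.3076 + 1.0434 = 11.6861
CE = e^11.6861 ≈ 118907.36

$118,907.36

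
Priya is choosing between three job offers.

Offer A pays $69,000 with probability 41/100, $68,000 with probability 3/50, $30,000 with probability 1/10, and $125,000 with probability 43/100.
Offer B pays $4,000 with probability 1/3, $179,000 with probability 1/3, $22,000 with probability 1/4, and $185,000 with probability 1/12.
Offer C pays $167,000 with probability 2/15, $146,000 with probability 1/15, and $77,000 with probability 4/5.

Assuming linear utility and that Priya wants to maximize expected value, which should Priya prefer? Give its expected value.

Offer C ($93,600)

Offer A = 41/100 × 69000 + 3/50 × 68000 + 1/10 × 30000 + 43/100 × 125000 = 28290 + 4080 + 3000 + 53750 = 89120
Offer B = 1/3 × 4000 + 1/3 × 179000 + 1/4 × 22000 + 1/12 × 185000 = 1333.3333 + 59666.6667 + 5500 + 15416.6667 = 81916.6667
Offer C = 2/15 × 167000 + 1/15 × 146000 + 4/5 × 77000 = 22266.6667 + 9733.3333 + 61600 = 93600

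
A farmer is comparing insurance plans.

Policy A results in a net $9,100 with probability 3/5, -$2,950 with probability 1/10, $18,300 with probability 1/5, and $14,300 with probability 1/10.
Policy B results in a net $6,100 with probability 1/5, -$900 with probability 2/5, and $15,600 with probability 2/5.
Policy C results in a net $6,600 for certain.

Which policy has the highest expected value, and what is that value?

Policy A ($10,255)

Policy A = 3/5 × 9100 + 1/10 × (-2950) + 1/5 × 18300 + 1/10 × 14300 = 5460 − 295 + 3660 + 1430 = 10255
Policy B = 1/5 × 6100 + 2/5 × (-900) + 2/5 × 15600 = 1220 − 360 + 6240 = 7100
Policy C: 6600 (certain)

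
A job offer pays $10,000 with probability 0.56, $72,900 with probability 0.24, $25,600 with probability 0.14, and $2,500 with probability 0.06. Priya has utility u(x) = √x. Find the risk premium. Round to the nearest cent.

E[u] = 0.56·√10000 + 0.24·√72900 + 0.14·√25600 + 0.06·√2500 = 0.56·100 + 0.24·270 + 0.14·160 + 0.06·50 = 146.2
CE = (146.2)² = 21374.44
Risk premium = EV − CE = 26830 − 21374.44 = 5455.56

$5,455.56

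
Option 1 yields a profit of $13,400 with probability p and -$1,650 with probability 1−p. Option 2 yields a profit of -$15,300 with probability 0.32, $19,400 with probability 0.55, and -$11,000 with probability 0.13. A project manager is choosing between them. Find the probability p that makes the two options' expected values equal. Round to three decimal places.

EV(Option 2) = 0.32 × (-15300) + 0.55 × 19400 + 0.13 × (-11000) = -4896 + 10670 − 1430 = 4344
p·13400 + (1−p)·(-1650) = 4344
15050p − 1650 = 4344
p = (4344 + 1650) / 15050

p = 0.398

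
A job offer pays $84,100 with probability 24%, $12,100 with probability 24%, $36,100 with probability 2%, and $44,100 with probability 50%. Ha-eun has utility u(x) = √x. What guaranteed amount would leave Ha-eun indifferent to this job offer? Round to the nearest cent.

E[u] = 0.24·√84100 + 0.24·√12100 + 0.02·√36100 + 0.5·√44100 = 0.24·290 + 0.24·110 + 0.02·190 + 0.5·210 = 204.8
CE = (204.8)² = 41943.04

$41,943.04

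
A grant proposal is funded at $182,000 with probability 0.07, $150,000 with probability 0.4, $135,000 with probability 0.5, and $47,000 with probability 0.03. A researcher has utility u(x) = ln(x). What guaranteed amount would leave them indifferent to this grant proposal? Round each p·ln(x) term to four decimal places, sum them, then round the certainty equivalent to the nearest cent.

E[u] = 0.07·ln(182000) + 0.4·ln(150000) + 0.5·ln(135000) + 0.03·ln(47000) = 0.8478 + 4.7674 + 5.9065 + 0.3227 = 11.8444
CE = e^11.8444 ≈ 139302.07

$139,302.07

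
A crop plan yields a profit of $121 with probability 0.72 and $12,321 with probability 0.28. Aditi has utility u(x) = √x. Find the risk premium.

E[u] = 0.72·√121 + 0.28·√12321 = 0.72·11 + 0.28·111 = 39
CE = (39)² = 1521
Risk premium = EV − CE = 3537 − 1521 = 2016

$2,016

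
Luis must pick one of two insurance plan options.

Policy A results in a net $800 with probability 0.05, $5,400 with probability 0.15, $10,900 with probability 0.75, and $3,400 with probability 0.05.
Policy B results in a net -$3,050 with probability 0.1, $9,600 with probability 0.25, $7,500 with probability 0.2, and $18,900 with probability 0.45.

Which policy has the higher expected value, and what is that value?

Policy A = 0.05 × 800 + 0.15 × 5400 + 0.75 × 10900 + 0.05 × 3400 = 40 + 810 + 8175 + 170 = 9195
Policy B = 0.1 × (-3050) + 0.25 × 9600 + 0.2 × 7500 + 0.45 × 18900 = -305 + 2400 + 1500 + 8505 = 12100

Policy B ($12,100)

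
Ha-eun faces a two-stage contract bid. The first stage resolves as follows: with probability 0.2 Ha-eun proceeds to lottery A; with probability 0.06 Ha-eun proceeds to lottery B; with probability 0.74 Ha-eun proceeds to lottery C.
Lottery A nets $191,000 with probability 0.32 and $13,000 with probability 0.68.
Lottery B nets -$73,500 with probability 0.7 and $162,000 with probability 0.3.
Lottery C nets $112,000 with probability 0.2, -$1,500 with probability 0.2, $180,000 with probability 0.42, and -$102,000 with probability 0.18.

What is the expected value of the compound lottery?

$72,532.60

EV(A) = 0.32 × 191000 + 0.68 × 13000 = 61120 + 8840 = 69960
EV(B) = 0.7 × (-73500) + 0.3 × 162000 = -51450 + 48600 = -2850
EV(C) = 0.2 × 112000 + 0.2 × (-1500) + 0.42 × 180000 + 0.18 × (-102000) = 22400 − 300 + 75600 − 18360 = 79340
Overall = 0.2 × 69960 + 0.06 × (-2850) + 0.74 × 79340 = 13992 − 171 + 58711.6 = 72532.6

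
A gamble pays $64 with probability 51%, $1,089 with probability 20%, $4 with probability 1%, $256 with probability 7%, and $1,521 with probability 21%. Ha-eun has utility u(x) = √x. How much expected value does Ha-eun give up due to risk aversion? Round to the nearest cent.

E[u] = 0.51·√64 + 0.2·√1089 + 0.01·√4 + 0.07·√256 + 0.21·√1521 = 0.51·8 + 0.2·33 + 0.01·2 + 0.07·16 + 0.21·39 = 20.01
CE = (20.01)² = 400.4001
Risk premium = EV − CE = 587.81 − 400.4001 = 187.4099

$187.41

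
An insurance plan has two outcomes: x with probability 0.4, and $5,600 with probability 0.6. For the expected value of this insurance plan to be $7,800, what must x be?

x = $11,100

0.4·x + 0.6·5600 = 7800
0.4·x = 7800 − 3360 = 4440
x = 4440 / 0.4 = 11100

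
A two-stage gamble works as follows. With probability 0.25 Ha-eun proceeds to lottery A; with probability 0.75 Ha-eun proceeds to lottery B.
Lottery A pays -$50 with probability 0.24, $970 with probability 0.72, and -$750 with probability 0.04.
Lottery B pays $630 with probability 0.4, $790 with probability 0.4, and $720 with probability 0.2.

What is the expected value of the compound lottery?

EV(A) = 0.24 × (-50) + 0.72 × 970 + 0.04 × (-750) = -12 + 698.4 − 30 = 656.4
EV(B) = 0.4 × 630 + 0.4 × 790 + 0.2 × 720 = 252 + 316 + 144 = 712
Overall = 0.25 × 656.4 + 0.75 × 712 = 164.1 + 534 = 698.1

$698.10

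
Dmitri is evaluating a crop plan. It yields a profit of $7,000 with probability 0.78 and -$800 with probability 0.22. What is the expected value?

$5,284

EV = 0.78 × 7000 + 0.22 × (-800) = 5460 − 176 = 5284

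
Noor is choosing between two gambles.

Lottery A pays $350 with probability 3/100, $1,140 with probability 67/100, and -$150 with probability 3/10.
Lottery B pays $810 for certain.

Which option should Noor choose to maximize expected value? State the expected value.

Lottery A = 3/100 × 350 + 67/100 × 1140 + 3/10 × (-150) = 10.5 + 763.8 − 45 = 729.3
Lottery B: 810 (certain)

Lottery B ($810)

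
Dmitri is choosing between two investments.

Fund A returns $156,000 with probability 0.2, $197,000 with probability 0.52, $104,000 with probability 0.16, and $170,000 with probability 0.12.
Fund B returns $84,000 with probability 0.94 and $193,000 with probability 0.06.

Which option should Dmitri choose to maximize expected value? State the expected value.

Fund A ($170,680)

Fund A = 0.2 × 156000 + 0.52 × 197000 + 0.16 × 104000 + 0.12 × 170000 = 31200 + 102440 + 16640 + 20400 = 170680
Fund B = 0.94 × 84000 + 0.06 × 193000 = 78960 + 11580 = 90540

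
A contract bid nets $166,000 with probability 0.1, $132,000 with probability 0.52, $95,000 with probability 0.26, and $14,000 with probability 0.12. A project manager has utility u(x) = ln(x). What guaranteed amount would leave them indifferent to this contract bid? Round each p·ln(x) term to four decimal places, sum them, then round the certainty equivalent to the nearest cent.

$94,721.85

E[u] = 0.1·ln(166000) + 0.52·ln(132000) + 0.26·ln(95000) + 0.12·ln(14000) = 1.2020 + 6.1311 + 2.9800 + 1.1456 = 11.4587
CE = e^11.4587 ≈ 94721.85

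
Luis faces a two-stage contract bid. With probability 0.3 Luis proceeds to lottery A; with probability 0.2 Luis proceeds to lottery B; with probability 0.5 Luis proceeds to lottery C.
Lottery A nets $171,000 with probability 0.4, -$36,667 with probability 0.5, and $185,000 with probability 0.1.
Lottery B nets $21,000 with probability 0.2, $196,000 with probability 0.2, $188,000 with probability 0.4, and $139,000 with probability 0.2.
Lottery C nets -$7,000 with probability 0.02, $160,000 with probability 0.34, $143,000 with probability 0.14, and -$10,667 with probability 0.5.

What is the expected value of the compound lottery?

EV(A) = 0.4 × 171000 + 0.5 × (-36667) + 0.1 × 185000 = 68400 − 18333.5 + 18500 = 68566.5
EV(B) = 0.2 × 21000 + 0.2 × 196000 + 0.4 × 188000 + 0.2 × 139000 = 4200 + 39200 + 75200 + 27800 = 146400
EV(C) = 0.02 × (-7000) + 0.34 × 160000 + 0.14 × 143000 + 0.5 × (-10667) = -140 + 54400 + 20020 − 5333.5 = 68946.5
Overall = 0.3 × 68566.5 + 0.2 × 146400 + 0.5 × 68946.5 = 20569.95 + 29280 + 34473.25 = 84323.2

$84,323.20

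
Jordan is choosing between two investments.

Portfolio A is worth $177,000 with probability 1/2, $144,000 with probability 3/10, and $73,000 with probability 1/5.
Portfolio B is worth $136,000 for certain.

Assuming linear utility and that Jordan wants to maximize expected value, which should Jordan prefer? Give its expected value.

Portfolio A ($146,300)

Portfolio A = 1/2 × 177000 + 3/10 × 144000 + 1/5 × 73000 = 88500 + 43200 + 14600 = 146300
Portfolio B: 136000 (certain)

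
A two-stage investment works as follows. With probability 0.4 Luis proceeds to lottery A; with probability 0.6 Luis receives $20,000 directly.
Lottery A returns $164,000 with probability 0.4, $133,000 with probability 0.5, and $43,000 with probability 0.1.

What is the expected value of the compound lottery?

$66,560

EV(A) = 0.4 × 164000 + 0.5 × 133000 + 0.1 × 43000 = 65600 + 66500 + 4300 = 136400
Branch B: 20000 (certain)
Overall = 0.4 × 136400 + 0.6 × 20000 = 54560 + 12000 = 66560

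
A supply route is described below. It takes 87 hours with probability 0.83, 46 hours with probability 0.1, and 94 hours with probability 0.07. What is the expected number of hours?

EV = 0.83 × 87 + 0.1 × 46 + 0.07 × 94 = 72.21 + 4.6 + 6.58 = 83.39

83.39 hours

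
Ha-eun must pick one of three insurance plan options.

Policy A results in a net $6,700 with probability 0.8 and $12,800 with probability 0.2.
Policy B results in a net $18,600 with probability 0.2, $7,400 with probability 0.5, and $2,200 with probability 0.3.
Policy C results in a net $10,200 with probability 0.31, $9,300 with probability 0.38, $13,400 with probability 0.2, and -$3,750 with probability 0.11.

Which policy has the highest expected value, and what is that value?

Policy A = 0.8 × 6700 + 0.2 × 12800 = 5360 + 2560 = 7920
Policy B = 0.2 × 18600 + 0.5 × 7400 + 0.3 × 2200 = 3720 + 3700 + 660 = 8080
Policy C = 0.31 × 10200 + 0.38 × 9300 + 0.2 × 13400 + 0.11 × (-3750) = 3162 + 3534 + 2680 − 412.5 = 8963.5

Policy C ($8,963.50)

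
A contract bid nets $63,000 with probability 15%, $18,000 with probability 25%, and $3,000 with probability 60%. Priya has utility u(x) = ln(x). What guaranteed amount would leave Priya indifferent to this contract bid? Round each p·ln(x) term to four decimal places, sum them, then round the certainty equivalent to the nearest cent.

$7,412.33

E[u] = 0.15·ln(63000) + 0.25·ln(18000) + 0.6·ln(3000) = 1.6576 + 2.4495 + 4.8038 = 8.9109
CE = e^8.9109 ≈ 7412.33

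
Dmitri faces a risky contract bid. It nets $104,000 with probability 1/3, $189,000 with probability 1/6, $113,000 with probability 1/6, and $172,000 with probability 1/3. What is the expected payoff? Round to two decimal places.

$142,333.33

EV = 1/3 × 104000 + 1/6 × 189000 + 1/6 × 113000 + 1/3 × 172000 = 34666.6667 + 31500 + 18833.3333 + 57333.3333 = 142333.3333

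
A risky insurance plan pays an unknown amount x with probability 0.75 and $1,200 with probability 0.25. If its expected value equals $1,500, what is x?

x = $1,600

0.75·x + 0.25·1200 = 1500
0.75·x = 1500 − 300 = 1200
x = 1200 / 0.75 = 1600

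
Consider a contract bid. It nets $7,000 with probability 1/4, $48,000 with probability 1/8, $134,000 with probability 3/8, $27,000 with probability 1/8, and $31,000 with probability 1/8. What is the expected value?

EV = 1/4 × 7000 + 1/8 × 48000 + 3/8 × 134000 + 1/8 × 27000 + 1/8 × 31000 = 1750 + 6000 + 50250 + 3375 + 3875 = 65250

$65,250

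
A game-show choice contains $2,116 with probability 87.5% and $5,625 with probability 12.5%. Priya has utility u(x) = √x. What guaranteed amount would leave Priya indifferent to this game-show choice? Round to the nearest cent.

E[u] = 0.875·√2116 + 0.125·√5625 = 0.875·46 + 0.125·75 = 49.625
CE = (49.625)² = 2462.640625

$2,462.64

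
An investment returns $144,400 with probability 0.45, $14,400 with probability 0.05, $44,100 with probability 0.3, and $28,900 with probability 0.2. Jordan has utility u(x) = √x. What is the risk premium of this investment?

E[u] = 0.45·√144400 + 0.05·√14400 + 0.3·√44100 + 0.2·√28900 = 0.45·380 + 0.05·120 + 0.3·210 + 0.2·170 = 274
CE = (274)² = 75076
Risk premium = EV − CE = 84710 − 75076 = 9634

$9,634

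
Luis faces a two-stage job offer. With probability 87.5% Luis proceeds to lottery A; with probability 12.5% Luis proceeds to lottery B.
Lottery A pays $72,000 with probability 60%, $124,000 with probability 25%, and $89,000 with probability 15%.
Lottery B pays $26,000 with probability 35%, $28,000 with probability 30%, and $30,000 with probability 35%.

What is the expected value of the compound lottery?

EV(A) = 0.6 × 72000 + 0.25 × 124000 + 0.15 × 89000 = 43200 + 31000 + 13350 = 87550
EV(B) = 0.35 × 26000 + 0.3 × 28000 + 0.35 × 30000 = 9100 + 8400 + 10500 = 28000
Overall = 0.875 × 87550 + 0.125 × 28000 = 76606.25 + 3500 = 80106.25

$80,106.25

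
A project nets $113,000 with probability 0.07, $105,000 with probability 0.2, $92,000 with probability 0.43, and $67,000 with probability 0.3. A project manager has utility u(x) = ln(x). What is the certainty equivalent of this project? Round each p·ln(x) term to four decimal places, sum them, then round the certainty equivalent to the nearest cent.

$87,133.79

E[u] = 0.07·ln(113000) + 0.2·ln(105000) + 0.43·ln(92000) + 0.3·ln(67000) = 0.8145 + 2.3123 + 4.9147 + 3.3337 = 11.3752
CE = e^11.3752 ≈ 87133.79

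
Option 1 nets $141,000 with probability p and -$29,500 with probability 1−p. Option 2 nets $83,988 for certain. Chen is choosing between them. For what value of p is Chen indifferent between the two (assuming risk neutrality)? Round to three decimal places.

p = 0.666

p·141000 + (1−p)·(-29500) = 83988
170500p − 29500 = 83988
p = (83988 + 29500) / 170500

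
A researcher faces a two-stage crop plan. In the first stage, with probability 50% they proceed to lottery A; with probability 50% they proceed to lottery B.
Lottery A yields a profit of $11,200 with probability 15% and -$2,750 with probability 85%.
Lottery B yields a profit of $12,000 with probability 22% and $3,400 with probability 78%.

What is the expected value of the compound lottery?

$2,317.25

EV(A) = 0.15 × 11200 + 0.85 × (-2750) = 1680 − 2337.5 = -657.5
EV(B) = 0.22 × 12000 + 0.78 × 3400 = 2640 + 2652 = 5292
Overall = 0.5 × (-657.5) + 0.5 × 5292 = -328.75 + 2646 = 2317.25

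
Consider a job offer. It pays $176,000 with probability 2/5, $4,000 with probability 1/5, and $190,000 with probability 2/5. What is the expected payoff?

$147,200

EV = 2/5 × 176000 + 1/5 × 4000 + 2/5 × 190000 = 70400 + 800 + 76000 = 147200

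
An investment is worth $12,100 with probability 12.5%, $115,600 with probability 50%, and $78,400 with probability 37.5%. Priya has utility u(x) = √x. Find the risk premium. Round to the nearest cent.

$5,335.94

E[u] = 0.125·√12100 + 0.5·√115600 + 0.375·√78400 = 0.125·110 + 0.5·340 + 0.375·280 = 288.75
CE = (288.75)² = 83376.5625
Risk premium = EV − CE = 88712.5 − 83376.5625 = 5335.9375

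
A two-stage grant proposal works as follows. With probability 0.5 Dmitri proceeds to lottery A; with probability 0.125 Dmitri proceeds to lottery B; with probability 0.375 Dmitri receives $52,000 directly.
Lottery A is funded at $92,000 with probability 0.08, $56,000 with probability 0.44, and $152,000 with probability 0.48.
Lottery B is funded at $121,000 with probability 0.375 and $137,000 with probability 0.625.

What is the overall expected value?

$88,355

EV(A) = 0.08 × 92000 + 0.44 × 56000 + 0.48 × 152000 = 7360 + 24640 + 72960 = 104960
EV(B) = 0.375 × 121000 + 0.625 × 137000 = 45375 + 85625 = 131000
Branch C: 52000 (certain)
Overall = 0.5 × 104960 + 0.125 × 131000 + 0.375 × 52000 = 52480 + 16375 + 19500 = 88355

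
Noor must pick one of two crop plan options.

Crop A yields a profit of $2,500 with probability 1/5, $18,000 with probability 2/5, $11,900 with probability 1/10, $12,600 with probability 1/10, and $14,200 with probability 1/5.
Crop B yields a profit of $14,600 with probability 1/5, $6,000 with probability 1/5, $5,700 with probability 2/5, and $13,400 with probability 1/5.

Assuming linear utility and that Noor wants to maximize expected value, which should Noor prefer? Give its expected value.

Crop A = 1/5 × 2500 + 2/5 × 18000 + 1/10 × 11900 + 1/10 × 12600 + 1/5 × 14200 = 500 + 7200 + 1190 + 1260 + 2840 = 12990
Crop B = 1/5 × 14600 + 1/5 × 6000 + 2/5 × 5700 + 1/5 × 13400 = 2920 + 1200 + 2280 + 2680 = 9080

Crop A ($12,990)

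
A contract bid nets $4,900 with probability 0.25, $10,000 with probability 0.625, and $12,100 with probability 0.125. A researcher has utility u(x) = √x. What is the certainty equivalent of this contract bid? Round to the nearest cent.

$8,789.06

E[u] = 0.25·√4900 + 0.625·√10000 + 0.125·√12100 = 0.25·70 + 0.625·100 + 0.125·110 = 93.75
CE = (93.75)² = 8789.0625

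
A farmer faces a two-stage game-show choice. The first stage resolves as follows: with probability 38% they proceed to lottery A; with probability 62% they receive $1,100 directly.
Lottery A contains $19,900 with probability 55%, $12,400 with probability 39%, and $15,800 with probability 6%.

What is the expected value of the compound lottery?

$7,039.02

EV(A) = 0.55 × 19900 + 0.39 × 12400 + 0.06 × 15800 = 10945 + 4836 + 948 = 16729
Branch B: 1100 (certain)
Overall = 0.38 × 16729 + 0.62 × 1100 = 6357.02 + 682 = 7039.02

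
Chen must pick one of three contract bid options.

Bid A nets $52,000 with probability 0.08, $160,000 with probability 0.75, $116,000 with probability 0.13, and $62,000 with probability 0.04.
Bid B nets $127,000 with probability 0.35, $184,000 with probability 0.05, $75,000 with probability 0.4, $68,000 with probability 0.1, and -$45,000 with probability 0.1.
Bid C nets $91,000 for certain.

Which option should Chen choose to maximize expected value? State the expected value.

Bid A = 0.08 × 52000 + 0.75 × 160000 + 0.13 × 116000 + 0.04 × 62000 = 4160 + 120000 + 15080 + 2480 = 141720
Bid B = 0.35 × 127000 + 0.05 × 184000 + 0.4 × 75000 + 0.1 × 68000 + 0.1 × (-45000) = 44450 + 9200 + 30000 + 6800 − 4500 = 85950
Bid C: 91000 (certain)

Bid A ($141,720)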